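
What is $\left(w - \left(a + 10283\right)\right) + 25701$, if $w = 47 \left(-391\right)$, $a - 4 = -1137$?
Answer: $-1826$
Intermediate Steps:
$a = -1133$ ($a = 4 - 1137 = -1133$)
$w = -18377$
$\left(w - \left(a + 10283\right)\right) + 25701 = \left(-18377 - \left(-1133 + 10283\right)\right) + 25701 = \left(-18377 - 9150\right) + 25701 = -27527 + 25701 = -1826$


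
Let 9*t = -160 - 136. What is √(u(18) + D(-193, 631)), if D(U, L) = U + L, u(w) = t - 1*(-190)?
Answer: 2*√1339/3 ≈ 24.395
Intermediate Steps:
t = -296/9 (t = (-160 - 136)/9 = (⅑)*(-296) = -296/9 ≈ -32.889)
u(w) = 1414/9 (u(w) = -296/9 - 1*(-190) = -296/9 + 190 = 1414/9)
D(U, L) = L + U
√(u(18) + D(-193, 631)) = √(1414/9 + (631 - 193)) = √(1414/9 + 438) = √(5356/9) = 2*√1339/3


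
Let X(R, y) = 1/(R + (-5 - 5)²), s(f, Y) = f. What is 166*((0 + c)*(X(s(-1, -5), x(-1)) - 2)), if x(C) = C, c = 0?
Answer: 0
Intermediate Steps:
X(R, y) = 1/(100 + R) (X(R, y) = 1/(R + (-10)²) = 1/(R + 100) = 1/(100 + R))
166*((0 + c)*(X(s(-1, -5), x(-1)) - 2)) = 166*((0 + 0)*(1/(100 - 1) - 2)) = 166*(0*(1/99 - 2)) = 166*(0*(-197/99)) = 166*0 = 0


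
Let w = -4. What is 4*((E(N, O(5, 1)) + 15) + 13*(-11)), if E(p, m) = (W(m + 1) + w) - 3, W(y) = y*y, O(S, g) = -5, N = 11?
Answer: -476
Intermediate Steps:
W(y) = y²
E(p, m) = -7 + (1 + m)² (E(p, m) = ((m + 1)² - 4) - 3 = ((1 + m)² - 4) - 3 = (-4 + (1 + m)²) - 3 = -7 + (1 + m)²)
4*((E(N, O(5, 1)) + 15) + 13*(-11)) = 4*(((-7 + (1 - 5)²) + 15) + 13*(-11)) = 4*(((-7 + (-4)²) + 15) - 143) = 4*(((-7 + 16) + 15) - 143) = 4*((9 + 15) - 143) = 4*(24 - 143) = 4*(-119) = -476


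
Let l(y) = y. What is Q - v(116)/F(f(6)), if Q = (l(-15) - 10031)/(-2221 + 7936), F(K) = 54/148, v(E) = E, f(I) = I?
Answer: -5480978/17145 ≈ -319.68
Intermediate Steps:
F(K) = 27/74 (F(K) = 54*(1/148) = 27/74)
Q = -10046/5715 (Q = (-15 - 10031)/(-2221 + 7936) = -10046/5715 ≈ -1.7578)
Q - v(116)/F(f(6)) = -10046/5715 - 116/27/74 = -10046/5715 - 116*74/27 = -10046/5715 - 1*8584/27 = -10046/5715 - 8584/27 = -5480978/17145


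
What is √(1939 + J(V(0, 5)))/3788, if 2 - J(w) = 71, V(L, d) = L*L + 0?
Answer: √1870/3788 ≈ 0.011416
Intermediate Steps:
V(L, d) = L² (V(L, d) = L² + 0 = L²)
J(w) = -69 (J(w) = 2 - 1*71 = 2 - 71 = -69)
√(1939 + J(V(0, 5)))/3788 = √(1939 - 69)/3788 = √1870*(1/3788) = √1870/3788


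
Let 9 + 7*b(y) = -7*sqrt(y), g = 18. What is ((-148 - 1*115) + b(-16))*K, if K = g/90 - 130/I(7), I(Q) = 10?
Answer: 23680/7 + 256*I/5 ≈ 3382.9 + 51.2*I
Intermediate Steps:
b(y) = -9/7 - sqrt(y) (b(y) = -9/7 + (-7*sqrt(y))/7 = -9/7 - sqrt(y))
K = -64/5 (K = 18/90 - 130/10 = 18*(1/90) - 130*1/10 = 1/5 - 13 = -64/5 ≈ -12.800)
((-148 - 1*115) + b(-16))*K = ((-148 - 1*115) + (-9/7 - sqrt(-16)))*(-64/5) = ((-148 - 115) + (-9/7 - 4*I))*(-64/5) = (-263 + (-9/7 - 4*I))*(-64/5) = (-1850/7 - 4*I)*(-64/5) = 23680/7 + 256*I/5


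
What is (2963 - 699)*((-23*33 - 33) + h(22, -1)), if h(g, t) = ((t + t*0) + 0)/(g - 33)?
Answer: -19721704/11 ≈ -1.7929e+6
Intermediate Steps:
h(g, t) = t/(-33 + g) (h(g, t) = ((t + 0) + 0)/(-33 + g) = (t + 0)/(-33 + g) = t/(-33 + g))
(2963 - 699)*((-23*33 - 33) + h(22, -1)) = (2963 - 699)*((-23*33 - 33) - 1/(-33 + 22)) = 2264*((-759 - 33) - 1/(-11)) = 2264*(-792 - 1*(-1/11)) = 2264*(-792 + 1/11) = 2264*(-8711/11) = -19721704/11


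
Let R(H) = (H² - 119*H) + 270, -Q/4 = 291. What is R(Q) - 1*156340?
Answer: 1337342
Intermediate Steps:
Q = -1164 (Q = -4*291 = -1164)
R(H) = 270 + H² - 119*H
R(Q) - 1*156340 = (270 + (-1164)² - 119*(-1164)) - 1*156340 = (270 + 1354896 + 138516) - 156340 = 1493682 - 156340 = 1337342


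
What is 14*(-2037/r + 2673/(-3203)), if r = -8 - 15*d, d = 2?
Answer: 44960559/60857 ≈ 738.79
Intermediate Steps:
r = -38 (r = -8 - 15*2 = -8 - 30 = -38)
14*(-2037/r + 2673/(-3203)) = 14*(-2037/(-38) + 2673/(-3203)) = 14*(-2037*(-1/38) + 2673*(-1/3203)) = 14*(2037/38 - 2673/3203) = 14*(6422937/121714) = 44960559/60857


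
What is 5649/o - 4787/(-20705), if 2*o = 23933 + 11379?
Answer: 201481817/365567480 ≈ 0.55115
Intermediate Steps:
o = 17656 (o = (23933 + 11379)/2 = (½)*35312 = 17656)
5649/o - 4787/(-20705) = 5649/17656 - 4787/(-20705) = 5649*(1/17656) - 4787*(-1/20705) = 5649/17656 + 4787/20705 = 201481817/365567480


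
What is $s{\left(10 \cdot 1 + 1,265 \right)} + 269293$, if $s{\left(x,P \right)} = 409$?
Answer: $269702$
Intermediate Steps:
$s{\left(10 \cdot 1 + 1,265 \right)} + 269293 = 409 + 269293 = 269702$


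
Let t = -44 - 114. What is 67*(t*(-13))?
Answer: 137618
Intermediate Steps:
t = -158
67*(t*(-13)) = 67*(-158*(-13)) = 67*2054 = 137618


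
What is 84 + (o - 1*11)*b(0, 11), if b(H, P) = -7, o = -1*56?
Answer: 553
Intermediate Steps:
o = -56
84 + (o - 1*11)*b(0, 11) = 84 + (-56 - 1*11)*(-7) = 84 + (-56 - 11)*(-7) = 84 - 67*(-7) = 84 + 469 = 553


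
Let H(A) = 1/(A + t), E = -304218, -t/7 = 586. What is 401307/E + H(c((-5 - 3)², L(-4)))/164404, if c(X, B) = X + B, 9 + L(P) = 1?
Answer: -44490137052251/33726549744552 ≈ -1.3191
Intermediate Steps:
t = -4102 (t = -7*586 = -4102)
L(P) = -8 (L(P) = -9 + 1 = -8)
c(X, B) = B + X
H(A) = 1/(-4102 + A) (H(A) = 1/(A - 4102) = 1/(-4102 + A))
401307/E + H(c((-5 - 3)², L(-4)))/164404 = 401307/(-304218) + 1/(-4102 + (-8 + (-5 - 3)²)*164404) = 401307*(-1/304218) + (1/164404)/(-4102 + (-8 + (-8)²)) = -133769/101406 + (1/164404)/(-4102 + (-8 + 64)) = -133769/101406 + (1/164404)/(-4102 + 56) = -133769/101406 + (1/164404)/(-4046) = -133769/101406 - 1/4046*1/164404 = -133769/101406 - 1/665178584 = -44490137052251/33726549744552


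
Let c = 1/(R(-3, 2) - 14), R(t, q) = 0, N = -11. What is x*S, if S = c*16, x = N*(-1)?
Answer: -88/7 ≈ -12.571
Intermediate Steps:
c = -1/14 (c = 1/(0 - 14) = 1/(-14) = -1/14 ≈ -0.071429)
x = 11 (x = -11*(-1) = 11)
S = -8/7 (S = -1/14*16 = -8/7 ≈ -1.1429)
x*S = 11*(-8/7) = -88/7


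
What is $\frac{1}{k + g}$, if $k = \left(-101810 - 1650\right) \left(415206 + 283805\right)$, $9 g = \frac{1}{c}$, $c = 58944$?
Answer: $- \frac{530496}{38365299932117759} \approx -1.3827 \cdot 10^{-11}$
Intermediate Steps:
$g = \frac{1}{530496}$ ($g = \frac{1}{9 \cdot 58944} = \frac{1}{9} \cdot \frac{1}{58944} = \frac{1}{530496} \approx 1.885 \cdot 10^{-6}$)
$k = -72319678060$ ($k = \left(-103460\right) 699011 = -72319678060$)
$\frac{1}{k + g} = \frac{1}{-72319678060 + \frac{1}{530496}} = \frac{1}{- \frac{38365299932117759}{530496}} = - \frac{530496}{38365299932117759}$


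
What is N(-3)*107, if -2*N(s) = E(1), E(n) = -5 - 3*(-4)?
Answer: -749/2 ≈ -374.50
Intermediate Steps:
E(n) = 7 (E(n) = -5 + 12 = 7)
N(s) = -7/2 (N(s) = -1/2*7 = -7/2)
N(-3)*107 = -7/2*107 = -749/2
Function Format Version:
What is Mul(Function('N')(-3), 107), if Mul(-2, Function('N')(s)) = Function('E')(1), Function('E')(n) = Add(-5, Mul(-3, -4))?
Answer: Rational(-749, 2) ≈ -374.50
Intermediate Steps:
Function('E')(n) = 7 (Function('E')(n) = Add(-5, 12) = 7)
Function('N')(s) = Rational(-7, 2) (Function('N')(s) = Mul(Rational(-1, 2), 7) = Rational(-7, 2))
Mul(Function('N')(-3), 107) = Mul(Rational(-7, 2), 107) = Rational(-749, 2)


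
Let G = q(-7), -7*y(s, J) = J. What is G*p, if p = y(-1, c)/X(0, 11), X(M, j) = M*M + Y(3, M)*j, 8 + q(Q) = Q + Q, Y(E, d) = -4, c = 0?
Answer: 0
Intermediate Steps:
y(s, J) = -J/7
q(Q) = -8 + 2*Q (q(Q) = -8 + (Q + Q) = -8 + 2*Q)
X(M, j) = M² - 4*j (X(M, j) = M*M - 4*j = M² - 4*j)
G = -22 (G = -8 + 2*(-7) = -8 - 14 = -22)
p = 0 (p = (-⅐*0)/(0² - 4*11) = 0/(0 - 44) = 0/(-44) = 0*(-1/44) = 0)
G*p = -22*0 = 0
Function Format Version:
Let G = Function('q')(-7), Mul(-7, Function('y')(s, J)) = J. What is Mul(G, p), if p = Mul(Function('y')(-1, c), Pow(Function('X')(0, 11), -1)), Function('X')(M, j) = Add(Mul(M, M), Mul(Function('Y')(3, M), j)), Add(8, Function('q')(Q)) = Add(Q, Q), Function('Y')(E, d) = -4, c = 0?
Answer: 0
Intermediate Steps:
Function('y')(s, J) = Mul(Rational(-1, 7), J)
Function('q')(Q) = Add(-8, Mul(2, Q)) (Function('q')(Q) = Add(-8, Add(Q, Q)) = Add(-8, Mul(2, Q)))
Function('X')(M, j) = Add(Pow(M, 2), Mul(-4, j)) (Function('X')(M, j) = Add(Mul(M, M), Mul(-4, j)) = Add(Pow(M, 2), Mul(-4, j)))
G = -22 (G = Add(-8, Mul(2, -7)) = Add(-8, -14) = -22)
p = 0 (p = Mul(Mul(Rational(-1, 7), 0), Pow(Add(Pow(0, 2), Mul(-4, 11)), -1)) = Mul(0, Pow(Add(0, -44), -1)) = Mul(0, Pow(-44, -1)) = Mul(0, Rational(-1, 44)) = 0)
Mul(G, p) = Mul(-22, 0) = 0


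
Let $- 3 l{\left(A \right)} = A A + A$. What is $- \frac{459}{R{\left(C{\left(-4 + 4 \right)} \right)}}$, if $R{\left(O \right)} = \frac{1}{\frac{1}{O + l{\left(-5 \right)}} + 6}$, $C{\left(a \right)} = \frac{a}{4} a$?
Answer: $- \frac{53703}{20} \approx -2685.1$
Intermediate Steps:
$l{\left(A \right)} = - \frac{A}{3} - \frac{A^{2}}{3}$ ($l{\left(A \right)} = - \frac{A A + A}{3} = - \frac{A^{2} + A}{3} = - \frac{A + A^{2}}{3} = - \frac{A}{3} - \frac{A^{2}}{3}$)
$C{\left(a \right)} = \frac{a^{2}}{4}$ ($C{\left(a \right)} = a \frac{1}{4} a = \frac{a}{4} a = \frac{a^{2}}{4}$)
$R{\left(O \right)} = \frac{1}{6 + \frac{1}{- \frac{20}{3} + O}}$ ($R{\left(O \right)} = \frac{1}{\frac{1}{O - - \frac{5 \left(1 - 5\right)}{3}} + 6} = \frac{1}{\frac{1}{O - \left(- \frac{5}{3}\right) \left(-4\right)} + 6} = \frac{1}{\frac{1}{O - \frac{20}{3}} + 6} = \frac{1}{\frac{1}{- \frac{20}{3} + O} + 6} = \frac{1}{6 + \frac{1}{- \frac{20}{3} + O}}$)
$- \frac{459}{R{\left(C{\left(-4 + 4 \right)} \right)}} = - \frac{459}{\frac{1}{9} \frac{1}{-13 + 2 \frac{\left(-4 + 4\right)^{2}}{4}} \left(-20 + 3 \frac{\left(-4 + 4\right)^{2}}{4}\right)} = - \frac{459}{\frac{1}{9} \frac{1}{-13 + 2 \frac{0^{2}}{4}} \left(-20 + 3 \frac{0^{2}}{4}\right)} = - \frac{459}{\frac{1}{9} \frac{1}{-13 + 2 \cdot \frac{1}{4} \cdot 0} \left(-20 + 3 \cdot \frac{1}{4} \cdot 0\right)} = - \frac{459}{\frac{1}{9} \frac{1}{-13 + 2 \cdot 0} \left(-20 + 3 \cdot 0\right)} = - \frac{459}{\frac{1}{9} \frac{1}{-13 + 0} \left(-20 + 0\right)} = - \frac{459}{\frac{1}{9} \frac{1}{-13} \left(-20\right)} = - \frac{459}{\frac{1}{9} \left(- \frac{1}{13}\right) \left(-20\right)} = - \frac{459}{\frac{20}{117}} = \left(-459\right) \frac{117}{20} = - \frac{53703}{20}$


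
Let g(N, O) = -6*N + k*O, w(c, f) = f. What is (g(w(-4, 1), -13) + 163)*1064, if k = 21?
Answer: -123424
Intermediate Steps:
g(N, O) = -6*N + 21*O
(g(w(-4, 1), -13) + 163)*1064 = ((-6*1 + 21*(-13)) + 163)*1064 = ((-6 - 273) + 163)*1064 = (-279 + 163)*1064 = -116*1064 = -123424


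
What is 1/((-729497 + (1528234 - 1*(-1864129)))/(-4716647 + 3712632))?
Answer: -1004015/2662866 ≈ -0.37704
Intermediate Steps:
1/((-729497 + (1528234 - 1*(-1864129)))/(-4716647 + 3712632)) = 1/((-729497 + (1528234 + 1864129))/(-1004015)) = 1/((-729497 + 3392363)*(-1/1004015)) = 1/(2662866*(-1/1004015)) = 1/(-2662866/1004015) = -1004015/2662866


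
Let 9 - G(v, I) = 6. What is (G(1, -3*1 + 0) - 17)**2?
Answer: 196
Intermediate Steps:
G(v, I) = 3 (G(v, I) = 9 - 1*6 = 9 - 6 = 3)
(G(1, -3*1 + 0) - 17)**2 = (3 - 17)**2 = (-14)**2 = 196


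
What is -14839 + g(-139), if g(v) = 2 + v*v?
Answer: 4484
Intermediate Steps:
g(v) = 2 + v²
-14839 + g(-139) = -14839 + (2 + (-139)²) = -14839 + (2 + 19321) = -14839 + 19323 = 4484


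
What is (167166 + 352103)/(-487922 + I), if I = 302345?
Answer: -519269/185577 ≈ -2.7981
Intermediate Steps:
(167166 + 352103)/(-487922 + I) = (167166 + 352103)/(-487922 + 302345) = 519269/(-185577) = 519269*(-1/185577) = -519269/185577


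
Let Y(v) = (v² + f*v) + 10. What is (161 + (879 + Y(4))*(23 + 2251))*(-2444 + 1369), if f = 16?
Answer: -2368942025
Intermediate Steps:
Y(v) = 10 + v² + 16*v (Y(v) = (v² + 16*v) + 10 = 10 + v² + 16*v)
(161 + (879 + Y(4))*(23 + 2251))*(-2444 + 1369) = (161 + (879 + (10 + 4² + 16*4))*(23 + 2251))*(-2444 + 1369) = (161 + (879 + (10 + 16 + 64))*2274)*(-1075) = (161 + (879 + 90)*2274)*(-1075) = (161 + 969*2274)*(-1075) = (161 + 2203506)*(-1075) = 2203667*(-1075) = -2368942025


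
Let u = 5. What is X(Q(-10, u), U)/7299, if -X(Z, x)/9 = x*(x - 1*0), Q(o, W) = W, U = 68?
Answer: -4624/811 ≈ -5.7016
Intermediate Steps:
X(Z, x) = -9*x² (X(Z, x) = -9*x*(x - 1*0) = -9*x*(x + 0) = -9*x*x = -9*x²)
X(Q(-10, u), U)/7299 = -9*68²/7299 = -9*4624*(1/7299) = -41616*1/7299 = -4624/811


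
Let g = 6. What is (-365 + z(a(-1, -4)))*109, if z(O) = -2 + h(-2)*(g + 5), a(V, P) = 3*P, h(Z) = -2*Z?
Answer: -35207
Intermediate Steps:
z(O) = 42 (z(O) = -2 + (-2*(-2))*(6 + 5) = -2 + 4*11 = -2 + 44 = 42)
(-365 + z(a(-1, -4)))*109 = (-365 + 42)*109 = -323*109 = -35207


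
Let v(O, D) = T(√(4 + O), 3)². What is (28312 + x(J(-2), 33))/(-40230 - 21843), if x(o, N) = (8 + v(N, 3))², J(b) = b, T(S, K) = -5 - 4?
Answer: -1907/3267 ≈ -0.58372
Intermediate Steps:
T(S, K) = -9
v(O, D) = 81 (v(O, D) = (-9)² = 81)
x(o, N) = 7921 (x(o, N) = (8 + 81)² = 89² = 7921)
(28312 + x(J(-2), 33))/(-40230 - 21843) = (28312 + 7921)/(-40230 - 21843) = 36233/(-62073) = 36233*(-1/62073) = -1907/3267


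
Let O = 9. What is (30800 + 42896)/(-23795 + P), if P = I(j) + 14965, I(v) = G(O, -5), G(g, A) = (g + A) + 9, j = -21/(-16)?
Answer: -73696/8817 ≈ -8.3584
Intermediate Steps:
j = 21/16 (j = -21*(-1/16) = 21/16 ≈ 1.3125)
G(g, A) = 9 + A + g (G(g, A) = (A + g) + 9 = 9 + A + g)
I(v) = 13 (I(v) = 9 - 5 + 9 = 13)
P = 14978 (P = 13 + 14965 = 14978)
(30800 + 42896)/(-23795 + P) = (30800 + 42896)/(-23795 + 14978) = 73696/(-8817) = 73696*(-1/8817) = -73696/8817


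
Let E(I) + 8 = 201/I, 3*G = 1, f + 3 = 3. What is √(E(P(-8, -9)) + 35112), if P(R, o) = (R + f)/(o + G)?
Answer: √141287/2 ≈ 187.94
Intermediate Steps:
f = 0 (f = -3 + 3 = 0)
G = ⅓ (G = (⅓)*1 = ⅓ ≈ 0.33333)
P(R, o) = R/(⅓ + o) (P(R, o) = (R + 0)/(o + ⅓) = R/(⅓ + o))
E(I) = -8 + 201/I
√(E(P(-8, -9)) + 35112) = √((-8 + 201/((3*(-8)/(1 + 3*(-9))))) + 35112) = √((-8 + 201/((3*(-8)/(1 - 27)))) + 35112) = √((-8 + 201/((3*(-8)/(-26)))) + 35112) = √((-8 + 201/((3*(-8)*(-1/26)))) + 35112) = √((-8 + 201/(12/13)) + 35112) = √((-8 + 201*(13/12)) + 35112) = √((-8 + 871/4) + 35112) = √(839/4 + 35112) = √(141287/4) = √141287/2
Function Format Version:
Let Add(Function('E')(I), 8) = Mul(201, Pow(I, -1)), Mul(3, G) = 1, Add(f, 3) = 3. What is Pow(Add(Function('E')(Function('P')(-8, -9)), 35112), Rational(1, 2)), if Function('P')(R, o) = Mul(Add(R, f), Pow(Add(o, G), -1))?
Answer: Mul(Rational(1, 2), Pow(141287, Rational(1, 2))) ≈ 187.94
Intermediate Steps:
f = 0 (f = Add(-3, 3) = 0)
G = Rational(1, 3) (G = Mul(Rational(1, 3), 1) = Rational(1, 3) ≈ 0.33333)
Function('P')(R, o) = Mul(R, Pow(Add(Rational(1, 3), o), -1)) (Function('P')(R, o) = Mul(Add(R, 0), Pow(Add(o, Rational(1, 3)), -1)) = Mul(R, Pow(Add(Rational(1, 3), o), -1)))
Function('E')(I) = Add(-8, Mul(201, Pow(I, -1)))
Pow(Add(Function('E')(Function('P')(-8, -9)), 35112), Rational(1, 2)) = Pow(Add(Add(-8, Mul(201, Pow(Mul(3, -8, Pow(Add(1, Mul(3, -9)), -1)), -1))), 35112), Rational(1, 2)) = Pow(Add(Add(-8, Mul(201, Pow(Mul(3, -8, Pow(Add(1, -27), -1)), -1))), 35112), Rational(1, 2)) = Pow(Add(Add(-8, Mul(201, Pow(Mul(3, -8, Pow(-26, -1)), -1))), 35112), Rational(1, 2)) = Pow(Add(Add(-8, Mul(201, Pow(Mul(3, -8, Rational(-1, 26)), -1))), 35112), Rational(1, 2)) = Pow(Add(Add(-8, Mul(201, Pow(Rational(12, 13), -1))), 35112), Rational(1, 2)) = Pow(Add(Add(-8, Mul(201, Rational(13, 12))), 35112), Rational(1, 2)) = Pow(Add(Add(-8, Rational(871, 4)), 35112), Rational(1, 2)) = Pow(Add(Rational(839, 4), 35112), Rational(1, 2)) = Pow(Rational(141287, 4), Rational(1, 2)) = Mul(Rational(1, 2), Pow(141287, Rational(1, 2)))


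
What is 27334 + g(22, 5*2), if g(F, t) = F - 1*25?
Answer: 27331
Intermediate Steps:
g(F, t) = -25 + F (g(F, t) = F - 25 = -25 + F)
27334 + g(22, 5*2) = 27334 + (-25 + 22) = 27334 - 3 = 27331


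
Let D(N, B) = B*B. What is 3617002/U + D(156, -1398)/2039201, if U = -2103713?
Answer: -3264288993350/4289893653313 ≈ -0.76093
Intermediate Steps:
D(N, B) = B²
3617002/U + D(156, -1398)/2039201 = 3617002/(-2103713) + (-1398)²/2039201 = 3617002*(-1/2103713) + 1954404*(1/2039201) = -3617002/2103713 + 1954404/2039201 = -3264288993350/4289893653313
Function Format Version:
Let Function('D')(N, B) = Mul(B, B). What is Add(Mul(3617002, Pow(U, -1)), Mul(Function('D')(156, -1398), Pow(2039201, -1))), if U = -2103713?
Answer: Rational(-3264288993350, 4289893653313) ≈ -0.76093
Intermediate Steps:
Function('D')(N, B) = Pow(B, 2)
Add(Mul(3617002, Pow(U, -1)), Mul(Function('D')(156, -1398), Pow(2039201, -1))) = Add(Mul(3617002, Pow(-2103713, -1)), Mul(Pow(-1398, 2), Pow(2039201, -1))) = Add(Mul(3617002, Rational(-1, 2103713)), Mul(1954404, Rational(1, 2039201))) = Add(Rational(-3617002, 2103713), Rational(1954404, 2039201)) = Rational(-3264288993350, 4289893653313)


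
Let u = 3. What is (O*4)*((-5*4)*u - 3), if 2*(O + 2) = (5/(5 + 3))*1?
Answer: 1701/4 ≈ 425.25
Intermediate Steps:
O = -27/16 (O = -2 + ((5/(5 + 3))*1)/2 = -2 + ((5/8)*1)/2 = -2 + (½)*(5/8) = -2 + 5/16 = -27/16 ≈ -1.6875)
(O*4)*((-5*4)*u - 3) = (-27/16*4)*(-5*4*3 - 3) = -27*(-20*3 - 3)/4 = -27*(-60 - 3)/4 = -27/4*(-63) = 1701/4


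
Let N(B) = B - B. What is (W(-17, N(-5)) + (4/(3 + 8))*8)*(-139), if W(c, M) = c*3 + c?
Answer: 99524/11 ≈ 9047.6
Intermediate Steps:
N(B) = 0
W(c, M) = 4*c (W(c, M) = 3*c + c = 4*c)
(W(-17, N(-5)) + (4/(3 + 8))*8)*(-139) = (4*(-17) + (4/(3 + 8))*8)*(-139) = (-68 + (4/11)*8)*(-139) = (-68 + 32/11)*(-139) = -716/11*(-139) = 99524/11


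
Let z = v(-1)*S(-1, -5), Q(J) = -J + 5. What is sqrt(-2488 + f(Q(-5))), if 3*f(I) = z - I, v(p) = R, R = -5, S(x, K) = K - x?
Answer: I*sqrt(22362)/3 ≈ 49.846*I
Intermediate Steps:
Q(J) = 5 - J
v(p) = -5
z = 20 (z = -5*(-5 - 1*(-1)) = -5*(-5 + 1) = -5*(-4) = 20)
f(I) = 20/3 - I/3 (f(I) = (20 - I)/3 = 20/3 - I/3)
sqrt(-2488 + f(Q(-5))) = sqrt(-2488 + (20/3 - (5 - 1*(-5))/3)) = sqrt(-2488 + (20/3 - (5 + 5)/3)) = sqrt(-2488 + (20/3 - 1/3*10)) = sqrt(-2488 + (20/3 - 10/3)) = sqrt(-2488 + 10/3) = sqrt(-7454/3) = I*sqrt(22362)/3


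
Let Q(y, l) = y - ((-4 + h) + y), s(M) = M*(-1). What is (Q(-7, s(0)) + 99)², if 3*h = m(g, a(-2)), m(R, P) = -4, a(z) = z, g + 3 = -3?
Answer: 97969/9 ≈ 10885.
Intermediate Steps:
g = -6 (g = -3 - 3 = -6)
s(M) = -M
h = -4/3 (h = (⅓)*(-4) = -4/3 ≈ -1.3333)
Q(y, l) = 16/3 (Q(y, l) = y - ((-4 - 4/3) + y) = y - (-16/3 + y) = y + (16/3 - y) = 16/3)
(Q(-7, s(0)) + 99)² = (16/3 + 99)² = (313/3)² = 97969/9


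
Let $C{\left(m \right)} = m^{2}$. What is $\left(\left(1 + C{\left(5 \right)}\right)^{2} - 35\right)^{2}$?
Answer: $410881$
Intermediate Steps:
$\left(\left(1 + C{\left(5 \right)}\right)^{2} - 35\right)^{2} = \left(\left(1 + 5^{2}\right)^{2} - 35\right)^{2} = \left(\left(1 + 25\right)^{2} - 35\right)^{2} = \left(26^{2} - 35\right)^{2} = \left(676 - 35\right)^{2} = 641^{2} = 410881$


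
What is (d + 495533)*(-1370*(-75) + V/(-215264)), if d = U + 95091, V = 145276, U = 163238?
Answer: 2084261706257011/26908 ≈ 7.7459e+10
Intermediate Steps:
d = 258329 (d = 163238 + 95091 = 258329)
(d + 495533)*(-1370*(-75) + V/(-215264)) = (258329 + 495533)*(-1370*(-75) + 145276/(-215264)) = 753862*(102750 + 145276*(-1/215264)) = 753862*(102750 - 36319/53816) = 753862*(5529557681/53816) = 2084261706257011/26908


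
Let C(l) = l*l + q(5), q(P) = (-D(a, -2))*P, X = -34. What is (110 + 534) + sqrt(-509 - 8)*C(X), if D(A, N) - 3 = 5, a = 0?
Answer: 644 + 1116*I*sqrt(517) ≈ 644.0 + 25375.0*I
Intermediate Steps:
D(A, N) = 8 (D(A, N) = 3 + 5 = 8)
q(P) = -8*P (q(P) = (-1*8)*P = -8*P)
C(l) = -40 + l**2 (C(l) = l*l - 8*5 = l**2 - 40 = -40 + l**2)
(110 + 534) + sqrt(-509 - 8)*C(X) = (110 + 534) + sqrt(-509 - 8)*(-40 + (-34)**2) = 644 + sqrt(-517)*(-40 + 1156) = 644 + (I*sqrt(517))*1116 = 644 + 1116*I*sqrt(517)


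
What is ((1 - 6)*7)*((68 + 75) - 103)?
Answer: -1400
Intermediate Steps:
((1 - 6)*7)*((68 + 75) - 103) = (-5*7)*(143 - 103) = -35*40 = -1400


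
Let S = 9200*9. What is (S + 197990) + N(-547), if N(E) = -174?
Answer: 280616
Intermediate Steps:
S = 82800
(S + 197990) + N(-547) = (82800 + 197990) - 174 = 280790 - 174 = 280616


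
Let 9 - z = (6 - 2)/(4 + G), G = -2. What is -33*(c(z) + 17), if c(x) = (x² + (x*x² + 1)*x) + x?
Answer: -81873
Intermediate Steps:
z = 7 (z = 9 - (6 - 2)/(4 - 2) = 9 - 4/2 = 9 - 1*2 = 9 - 2 = 7)
c(x) = x + x² + x*(1 + x³) (c(x) = (x² + (x³ + 1)*x) + x = (x² + (1 + x³)*x) + x = (x² + x*(1 + x³)) + x = x + x² + x*(1 + x³))
-33*(c(z) + 17) = -33*(7*(2 + 7 + 7³) + 17) = -33*(7*(2 + 7 + 343) + 17) = -33*(7*352 + 17) = -33*(2464 + 17) = -33*2481 = -81873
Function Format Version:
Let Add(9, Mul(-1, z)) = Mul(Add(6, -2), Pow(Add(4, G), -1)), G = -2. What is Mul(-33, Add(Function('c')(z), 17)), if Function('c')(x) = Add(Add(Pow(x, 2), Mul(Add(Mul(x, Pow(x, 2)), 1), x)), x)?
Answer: -81873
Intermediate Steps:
z = 7 (z = Add(9, Mul(-1, Mul(Add(6, -2), Pow(Add(4, -2), -1)))) = Add(9, Mul(-1, Mul(4, Pow(2, -1)))) = Add(9, Mul(-1, Mul(4, Rational(1, 2)))) = Add(9, Mul(-1, 2)) = Add(9, -2) = 7)
Function('c')(x) = Add(x, Pow(x, 2), Mul(x, Add(1, Pow(x, 3)))) (Function('c')(x) = Add(Add(Pow(x, 2), Mul(Add(Pow(x, 3), 1), x)), x) = Add(Add(Pow(x, 2), Mul(Add(1, Pow(x, 3)), x)), x) = Add(Add(Pow(x, 2), Mul(x, Add(1, Pow(x, 3)))), x) = Add(x, Pow(x, 2), Mul(x, Add(1, Pow(x, 3)))))
Mul(-33, Add(Function('c')(z), 17)) = Mul(-33, Add(Mul(7, Add(2, 7, Pow(7, 3))), 17)) = Mul(-33, Add(Mul(7, Add(2, 7, 343)), 17)) = Mul(-33, Add(Mul(7, 352), 17)) = Mul(-33, Add(2464, 17)) = Mul(-33, 2481) = -81873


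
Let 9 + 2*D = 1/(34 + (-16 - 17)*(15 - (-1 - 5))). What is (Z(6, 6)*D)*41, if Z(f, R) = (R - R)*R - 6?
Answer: 729636/659 ≈ 1107.2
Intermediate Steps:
Z(f, R) = -6 (Z(f, R) = 0*R - 6 = 0 - 6 = -6)
D = -2966/659 (D = -9/2 + 1/(2*(34 + (-16 - 17)*(15 - (-1 - 5)))) = -9/2 + 1/(2*(34 - 33*(15 - 1*(-6)))) = -9/2 + 1/(2*(34 - 33*(15 + 6))) = -9/2 + 1/(2*(34 - 33*21)) = -9/2 + 1/(2*(34 - 693)) = -9/2 + (½)/(-659) = -9/2 + (½)*(-1/659) = -9/2 - 1/1318 = -2966/659 ≈ -4.5008)
(Z(6, 6)*D)*41 = -6*(-2966/659)*41 = (17796/659)*41 = 729636/659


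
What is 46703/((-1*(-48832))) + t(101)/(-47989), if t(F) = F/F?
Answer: 2241181435/2343398848 ≈ 0.95638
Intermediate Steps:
t(F) = 1
46703/((-1*(-48832))) + t(101)/(-47989) = 46703/((-1*(-48832))) + 1/(-47989) = 46703/48832 + 1*(-1/47989) = 46703*(1/48832) - 1/47989 = 46703/48832 - 1/47989 = 2241181435/2343398848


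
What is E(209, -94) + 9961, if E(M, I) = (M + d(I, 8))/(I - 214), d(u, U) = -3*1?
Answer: 1533891/154 ≈ 9960.3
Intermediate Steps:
d(u, U) = -3
E(M, I) = (-3 + M)/(-214 + I) (E(M, I) = (M - 3)/(I - 214) = (-3 + M)/(-214 + I))
E(209, -94) + 9961 = (-3 + 209)/(-214 - 94) + 9961 = 206/(-308) + 9961 = -1/308*206 + 9961 = -103/154 + 9961 = 1533891/154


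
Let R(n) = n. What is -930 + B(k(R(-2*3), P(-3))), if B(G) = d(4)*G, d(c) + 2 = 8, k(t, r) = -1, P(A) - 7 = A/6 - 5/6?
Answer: -936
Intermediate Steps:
P(A) = 37/6 + A/6 (P(A) = 7 + (A/6 - 5/6) = 7 + (A*(⅙) - 5*⅙) = 7 + (A/6 - ⅚) = 7 + (-⅚ + A/6) = 37/6 + A/6)
d(c) = 6 (d(c) = -2 + 8 = 6)
B(G) = 6*G
-930 + B(k(R(-2*3), P(-3))) = -930 + 6*(-1) = -930 - 6 = -936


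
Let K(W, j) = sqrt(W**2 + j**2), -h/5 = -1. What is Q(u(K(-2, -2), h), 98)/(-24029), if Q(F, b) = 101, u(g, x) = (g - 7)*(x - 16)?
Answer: -101/24029 ≈ -0.0042033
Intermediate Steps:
h = 5 (h = -5*(-1) = 5)
u(g, x) = (-16 + x)*(-7 + g) (u(g, x) = (-7 + g)*(-16 + x) = (-16 + x)*(-7 + g))
Q(u(K(-2, -2), h), 98)/(-24029) = 101/(-24029) = 101*(-1/24029) = -101/24029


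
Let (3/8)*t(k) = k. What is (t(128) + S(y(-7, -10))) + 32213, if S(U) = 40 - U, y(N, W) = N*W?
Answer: 97573/3 ≈ 32524.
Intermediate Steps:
t(k) = 8*k/3
(t(128) + S(y(-7, -10))) + 32213 = ((8/3)*128 + (40 - (-7)*(-10))) + 32213 = (1024/3 + (40 - 1*70)) + 32213 = (1024/3 + (40 - 70)) + 32213 = (1024/3 - 30) + 32213 = 934/3 + 32213 = 97573/3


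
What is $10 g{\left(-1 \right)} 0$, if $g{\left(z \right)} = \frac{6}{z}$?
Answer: $0$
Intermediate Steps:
$10 g{\left(-1 \right)} 0 = 10 \frac{6}{-1} \cdot 0 = 10 \cdot 6 \left(-1\right) 0 = 10 \left(-6\right) 0 = \left(-60\right) 0 = 0$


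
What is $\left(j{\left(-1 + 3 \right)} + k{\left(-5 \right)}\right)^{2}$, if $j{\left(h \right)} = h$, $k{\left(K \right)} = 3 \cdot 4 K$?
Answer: $3364$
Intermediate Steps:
$k{\left(K \right)} = 12 K$
$\left(j{\left(-1 + 3 \right)} + k{\left(-5 \right)}\right)^{2} = \left(\left(-1 + 3\right) + 12 \left(-5\right)\right)^{2} = \left(2 - 60\right)^{2} = \left(-58\right)^{2} = 3364$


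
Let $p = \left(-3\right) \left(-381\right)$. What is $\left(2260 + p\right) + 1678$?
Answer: $5081$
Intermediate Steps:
$p = 1143$
$\left(2260 + p\right) + 1678 = \left(2260 + 1143\right) + 1678 = 3403 + 1678 = 5081$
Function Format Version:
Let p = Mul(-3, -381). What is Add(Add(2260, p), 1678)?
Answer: 5081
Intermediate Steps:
p = 1143
Add(Add(2260, p), 1678) = Add(Add(2260, 1143), 1678) = Add(3403, 1678) = 5081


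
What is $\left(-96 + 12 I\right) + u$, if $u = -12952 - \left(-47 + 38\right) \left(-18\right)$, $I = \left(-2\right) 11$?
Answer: $-13474$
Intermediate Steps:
$I = -22$
$u = -13114$ ($u = -12952 - \left(-9\right) \left(-18\right) = -12952 - 162 = -13114$)
$\left(-96 + 12 I\right) + u = \left(-96 + 12 \left(-22\right)\right) - 13114 = \left(-96 - 264\right) - 13114 = -360 - 13114 = -13474$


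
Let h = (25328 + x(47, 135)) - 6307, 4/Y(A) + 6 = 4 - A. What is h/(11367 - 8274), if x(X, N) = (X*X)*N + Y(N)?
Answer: 43461328/423741 ≈ 102.57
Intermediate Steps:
Y(A) = 4/(-2 - A) (Y(A) = 4/(-6 + (4 - A)) = 4/(-2 - A))
x(X, N) = -4/(2 + N) + N*X² (x(X, N) = (X*X)*N - 4/(2 + N) = X²*N - 4/(2 + N) = N*X² - 4/(2 + N) = -4/(2 + N) + N*X²)
h = 43461328/137 (h = (25328 + (-4 + 135*47²*(2 + 135))/(2 + 135)) - 6307 = (25328 + (-4 + 135*2209*137)/137) - 6307 = (25328 + (-4 + 40855455)/137) - 6307 = (25328 + (1/137)*40855451) - 6307 = (25328 + 40855451/137) - 6307 = 44325387/137 - 6307 = 43461328/137 ≈ 3.1724e+5)
h/(11367 - 8274) = 43461328/(137*(11367 - 8274)) = (43461328/137)/3093 = (43461328/137)*(1/3093) = 43461328/423741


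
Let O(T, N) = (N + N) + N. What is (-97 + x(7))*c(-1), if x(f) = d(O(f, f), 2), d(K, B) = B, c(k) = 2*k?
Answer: 190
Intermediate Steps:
O(T, N) = 3*N (O(T, N) = 2*N + N = 3*N)
x(f) = 2
(-97 + x(7))*c(-1) = (-97 + 2)*(2*(-1)) = -95*(-2) = 190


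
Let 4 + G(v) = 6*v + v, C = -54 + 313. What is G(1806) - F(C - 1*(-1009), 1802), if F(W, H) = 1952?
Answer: 10686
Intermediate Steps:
C = 259
G(v) = -4 + 7*v (G(v) = -4 + (6*v + v) = -4 + 7*v)
G(1806) - F(C - 1*(-1009), 1802) = (-4 + 7*1806) - 1*1952 = (-4 + 12642) - 1952 = 12638 - 1952 = 10686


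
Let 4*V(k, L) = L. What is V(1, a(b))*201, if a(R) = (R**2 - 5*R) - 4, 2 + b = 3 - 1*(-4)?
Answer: -201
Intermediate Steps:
b = 5 (b = -2 + (3 - 1*(-4)) = -2 + (3 + 4) = -2 + 7 = 5)
a(R) = -4 + R**2 - 5*R
V(k, L) = L/4
V(1, a(b))*201 = ((-4 + 5**2 - 5*5)/4)*201 = ((-4 + 25 - 25)/4)*201 = ((1/4)*(-4))*201 = -1*201 = -201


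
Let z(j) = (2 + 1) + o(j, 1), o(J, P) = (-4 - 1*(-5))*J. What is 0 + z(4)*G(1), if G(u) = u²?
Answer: 7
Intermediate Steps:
o(J, P) = J (o(J, P) = (-4 + 5)*J = 1*J = J)
z(j) = 3 + j (z(j) = (2 + 1) + j = 3 + j)
0 + z(4)*G(1) = 0 + (3 + 4)*1² = 0 + 7*1 = 0 + 7 = 7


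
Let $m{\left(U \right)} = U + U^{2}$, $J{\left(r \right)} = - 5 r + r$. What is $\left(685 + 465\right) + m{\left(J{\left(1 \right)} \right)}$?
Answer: $1162$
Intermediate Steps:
$J{\left(r \right)} = - 4 r$
$\left(685 + 465\right) + m{\left(J{\left(1 \right)} \right)} = \left(685 + 465\right) + \left(-4\right) 1 \left(1 - 4\right) = 1150 - 4 \left(1 - 4\right) = 1150 - -12 = 1150 + 12 = 1162$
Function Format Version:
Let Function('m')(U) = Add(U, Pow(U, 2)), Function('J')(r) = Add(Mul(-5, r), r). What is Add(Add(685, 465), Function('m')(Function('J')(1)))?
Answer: 1162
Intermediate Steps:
Function('J')(r) = Mul(-4, r)
Add(Add(685, 465), Function('m')(Function('J')(1))) = Add(Add(685, 465), Mul(Mul(-4, 1), Add(1, Mul(-4, 1)))) = Add(1150, Mul(-4, Add(1, -4))) = Add(1150, Mul(-4, -3)) = Add(1150, 12) = 1162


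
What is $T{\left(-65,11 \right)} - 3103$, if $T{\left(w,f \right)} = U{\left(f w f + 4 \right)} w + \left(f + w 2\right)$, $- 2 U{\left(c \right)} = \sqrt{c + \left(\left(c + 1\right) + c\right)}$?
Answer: $-3222 + \frac{65 i \sqrt{23582}}{2} \approx -3222.0 + 4990.8 i$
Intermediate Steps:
$U{\left(c \right)} = - \frac{\sqrt{1 + 3 c}}{2}$ ($U{\left(c \right)} = - \frac{\sqrt{c + \left(\left(c + 1\right) + c\right)}}{2} = - \frac{\sqrt{c + \left(\left(1 + c\right) + c\right)}}{2} = - \frac{\sqrt{c + \left(1 + 2 c\right)}}{2} = - \frac{\sqrt{1 + 3 c}}{2}$)
$T{\left(w,f \right)} = f + 2 w - \frac{w \sqrt{13 + 3 w f^{2}}}{2}$ ($T{\left(w,f \right)} = - \frac{\sqrt{1 + 3 \left(f w f + 4\right)}}{2} w + \left(f + w 2\right) = - \frac{\sqrt{1 + 3 \left(w f^{2} + 4\right)}}{2} w + \left(f + 2 w\right) = - \frac{\sqrt{1 + 3 \left(4 + w f^{2}\right)}}{2} w + \left(f + 2 w\right) = - \frac{\sqrt{1 + \left(12 + 3 w f^{2}\right)}}{2} w + \left(f + 2 w\right) = - \frac{\sqrt{13 + 3 w f^{2}}}{2} w + \left(f + 2 w\right) = - \frac{w \sqrt{13 + 3 w f^{2}}}{2} + \left(f + 2 w\right) = f + 2 w - \frac{w \sqrt{13 + 3 w f^{2}}}{2}$)
$T{\left(-65,11 \right)} - 3103 = \left(11 + 2 \left(-65\right) - - \frac{65 \sqrt{13 + 3 \left(-65\right) 11^{2}}}{2}\right) - 3103 = \left(11 - 130 - - \frac{65 \sqrt{13 + 3 \left(-65\right) 121}}{2}\right) - 3103 = \left(11 - 130 - - \frac{65 \sqrt{13 - 23595}}{2}\right) - 3103 = \left(11 - 130 - - \frac{65 \sqrt{-23582}}{2}\right) - 3103 = \left(11 - 130 - - \frac{65 i \sqrt{23582}}{2}\right) - 3103 = \left(11 - 130 + \frac{65 i \sqrt{23582}}{2}\right) - 3103 = \left(-119 + \frac{65 i \sqrt{23582}}{2}\right) - 3103 = -3222 + \frac{65 i \sqrt{23582}}{2}$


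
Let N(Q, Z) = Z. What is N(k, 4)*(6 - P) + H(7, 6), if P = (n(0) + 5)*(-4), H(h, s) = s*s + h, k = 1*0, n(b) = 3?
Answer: 195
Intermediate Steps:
k = 0
H(h, s) = h + s² (H(h, s) = s² + h = h + s²)
P = -32 (P = (3 + 5)*(-4) = 8*(-4) = -32)
N(k, 4)*(6 - P) + H(7, 6) = 4*(6 - 1*(-32)) + (7 + 6²) = 4*(6 + 32) + (7 + 36) = 4*38 + 43 = 152 + 43 = 195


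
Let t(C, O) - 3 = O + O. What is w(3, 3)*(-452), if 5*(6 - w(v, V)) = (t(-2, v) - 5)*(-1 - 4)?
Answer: -4520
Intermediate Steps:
t(C, O) = 3 + 2*O (t(C, O) = 3 + (O + O) = 3 + 2*O)
w(v, V) = 4 + 2*v (w(v, V) = 6 - ((3 + 2*v) - 5)*(-1 - 4)/5 = 6 - (-2 + 2*v)*(-5)/5 = 6 - (10 - 10*v)/5 = 6 + (-2 + 2*v) = 4 + 2*v)
w(3, 3)*(-452) = (4 + 2*3)*(-452) = (4 + 6)*(-452) = 10*(-452) = -4520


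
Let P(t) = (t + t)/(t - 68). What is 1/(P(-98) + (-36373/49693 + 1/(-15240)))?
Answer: 62857669560/28204429681 ≈ 2.2286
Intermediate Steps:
P(t) = 2*t/(-68 + t) (P(t) = (2*t)/(-68 + t) = 2*t/(-68 + t))
1/(P(-98) + (-36373/49693 + 1/(-15240))) = 1/(2*(-98)/(-68 - 98) + (-36373/49693 + 1/(-15240))) = 1/(2*(-98)/(-166) + (-36373*1/49693 - 1/15240)) = 1/(2*(-98)*(-1/166) + (-36373/49693 - 1/15240)) = 1/(98/83 - 554374213/757321320) = 1/(28204429681/62857669560) = 62857669560/28204429681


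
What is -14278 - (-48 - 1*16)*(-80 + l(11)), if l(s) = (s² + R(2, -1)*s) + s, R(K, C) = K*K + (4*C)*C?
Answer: -5318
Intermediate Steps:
R(K, C) = K² + 4*C²
l(s) = s² + 9*s (l(s) = (s² + (2² + 4*(-1)²)*s) + s = (s² + (4 + 4*1)*s) + s = (s² + (4 + 4)*s) + s = (s² + 8*s) + s = s² + 9*s)
-14278 - (-48 - 1*16)*(-80 + l(11)) = -14278 - (-48 - 1*16)*(-80 + 11*(9 + 11)) = -14278 - (-48 - 16)*(-80 + 11*20) = -14278 - (-64)*(-80 + 220) = -14278 - (-64)*140 = -14278 - 1*(-8960) = -14278 + 8960 = -5318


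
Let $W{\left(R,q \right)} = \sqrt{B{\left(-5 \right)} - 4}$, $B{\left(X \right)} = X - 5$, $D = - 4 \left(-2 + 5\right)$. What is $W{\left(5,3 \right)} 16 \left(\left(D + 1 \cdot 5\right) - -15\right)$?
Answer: $128 i \sqrt{14} \approx 478.93 i$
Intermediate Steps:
$D = -12$ ($D = \left(-4\right) 3 = -12$)
$B{\left(X \right)} = -5 + X$ ($B{\left(X \right)} = X - 5 = -5 + X$)
$W{\left(R,q \right)} = i \sqrt{14}$ ($W{\left(R,q \right)} = \sqrt{\left(-5 - 5\right) - 4} = \sqrt{-10 - 4} = \sqrt{-14} = i \sqrt{14}$)
$W{\left(5,3 \right)} 16 \left(\left(D + 1 \cdot 5\right) - -15\right) = i \sqrt{14} \cdot 16 \left(\left(-12 + 1 \cdot 5\right) - -15\right) = 16 i \sqrt{14} \left(\left(-12 + 5\right) + 15\right) = 16 i \sqrt{14} \left(-7 + 15\right) = 16 i \sqrt{14} \cdot 8 = 128 i \sqrt{14}$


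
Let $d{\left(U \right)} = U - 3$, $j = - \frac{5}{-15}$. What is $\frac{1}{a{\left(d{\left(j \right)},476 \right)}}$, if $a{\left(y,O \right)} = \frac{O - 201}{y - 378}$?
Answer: $- \frac{1142}{825} \approx -1.3842$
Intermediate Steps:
$j = \frac{1}{3}$ ($j = \left(-5\right) \left(- \frac{1}{15}\right) = \frac{1}{3} \approx 0.33333$)
$d{\left(U \right)} = -3 + U$ ($d{\left(U \right)} = U - 3 = -3 + U$)
$a{\left(y,O \right)} = \frac{-201 + O}{-378 + y}$
$\frac{1}{a{\left(d{\left(j \right)},476 \right)}} = \frac{1}{\frac{1}{-378 + \left(-3 + \frac{1}{3}\right)} \left(-201 + 476\right)} = \frac{1}{\frac{1}{-378 - \frac{8}{3}} \cdot 275} = \frac{1}{\frac{1}{- \frac{1142}{3}} \cdot 275} = \frac{1}{\left(- \frac{3}{1142}\right) 275} = \frac{1}{- \frac{825}{1142}} = - \frac{1142}{825}$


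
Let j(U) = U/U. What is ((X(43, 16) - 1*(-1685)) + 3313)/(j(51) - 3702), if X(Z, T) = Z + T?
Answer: -5057/3701 ≈ -1.3664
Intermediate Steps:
X(Z, T) = T + Z
j(U) = 1
((X(43, 16) - 1*(-1685)) + 3313)/(j(51) - 3702) = (((16 + 43) - 1*(-1685)) + 3313)/(1 - 3702) = ((59 + 1685) + 3313)/(-3701) = (1744 + 3313)*(-1/3701) = 5057*(-1/3701) = -5057/3701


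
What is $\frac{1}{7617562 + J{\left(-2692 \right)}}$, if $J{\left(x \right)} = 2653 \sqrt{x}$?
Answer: $\frac{3808781}{29023099110436} - \frac{2653 i \sqrt{673}}{29023099110436} \approx 1.3123 \cdot 10^{-7} - 2.3714 \cdot 10^{-9} i$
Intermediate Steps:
$\frac{1}{7617562 + J{\left(-2692 \right)}} = \frac{1}{7617562 + 2653 \sqrt{-2692}} = \frac{1}{7617562 + 2653 \cdot 2 i \sqrt{673}} = \frac{1}{7617562 + 5306 i \sqrt{673}}$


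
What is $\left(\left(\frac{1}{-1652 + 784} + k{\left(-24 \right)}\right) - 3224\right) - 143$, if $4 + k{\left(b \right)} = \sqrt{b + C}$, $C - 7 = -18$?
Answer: $- \frac{2926029}{868} + i \sqrt{35} \approx -3371.0 + 5.9161 i$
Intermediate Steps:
$C = -11$ ($C = 7 - 18 = -11$)
$k{\left(b \right)} = -4 + \sqrt{-11 + b}$ ($k{\left(b \right)} = -4 + \sqrt{b - 11} = -4 + \sqrt{-11 + b}$)
$\left(\left(\frac{1}{-1652 + 784} + k{\left(-24 \right)}\right) - 3224\right) - 143 = \left(\left(\frac{1}{-1652 + 784} - \left(4 - \sqrt{-11 - 24}\right)\right) - 3224\right) - 143 = \left(\left(\frac{1}{-868} - \left(4 - \sqrt{-35}\right)\right) - 3224\right) - 143 = \left(\left(- \frac{1}{868} - \left(4 - i \sqrt{35}\right)\right) - 3224\right) - 143 = \left(\left(- \frac{3473}{868} + i \sqrt{35}\right) - 3224\right) - 143 = \left(- \frac{2801905}{868} + i \sqrt{35}\right) - 143 = - \frac{2926029}{868} + i \sqrt{35}$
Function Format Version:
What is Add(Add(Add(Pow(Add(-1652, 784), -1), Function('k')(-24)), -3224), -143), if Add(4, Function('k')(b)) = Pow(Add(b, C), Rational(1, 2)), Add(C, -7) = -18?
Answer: Add(Rational(-2926029, 868), Mul(I, Pow(35, Rational(1, 2)))) ≈ Add(-3371.0, Mul(5.9161, I))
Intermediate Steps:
C = -11 (C = Add(7, -18) = -11)
Function('k')(b) = Add(-4, Pow(Add(-11, b), Rational(1, 2))) (Function('k')(b) = Add(-4, Pow(Add(b, -11), Rational(1, 2))) = Add(-4, Pow(Add(-11, b), Rational(1, 2))))
Add(Add(Add(Pow(Add(-1652, 784), -1), Function('k')(-24)), -3224), -143) = Add(Add(Add(Pow(Add(-1652, 784), -1), Add(-4, Pow(Add(-11, -24), Rational(1, 2)))), -3224), -143) = Add(Add(Add(Pow(-868, -1), Add(-4, Pow(-35, Rational(1, 2)))), -3224), -143) = Add(Add(Add(Rational(-1, 868), Add(-4, Mul(I, Pow(35, Rational(1, 2))))), -3224), -143) = Add(Add(Add(Rational(-3473, 868), Mul(I, Pow(35, Rational(1, 2)))), -3224), -143) = Add(Add(Rational(-2801905, 868), Mul(I, Pow(35, Rational(1, 2)))), -143) = Add(Rational(-2926029, 868), Mul(I, Pow(35, Rational(1, 2))))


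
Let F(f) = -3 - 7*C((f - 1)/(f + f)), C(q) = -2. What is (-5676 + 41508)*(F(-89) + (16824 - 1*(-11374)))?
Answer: 1010784888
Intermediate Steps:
F(f) = 11 (F(f) = -3 - 7*(-2) = -3 + 14 = 11)
(-5676 + 41508)*(F(-89) + (16824 - 1*(-11374))) = (-5676 + 41508)*(11 + (16824 - 1*(-11374))) = 35832*(11 + (16824 + 11374)) = 35832*(11 + 28198) = 35832*28209 = 1010784888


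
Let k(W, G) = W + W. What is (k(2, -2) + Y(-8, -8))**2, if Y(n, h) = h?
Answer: 16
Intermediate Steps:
k(W, G) = 2*W
(k(2, -2) + Y(-8, -8))**2 = (2*2 - 8)**2 = (4 - 8)**2 = (-4)**2 = 16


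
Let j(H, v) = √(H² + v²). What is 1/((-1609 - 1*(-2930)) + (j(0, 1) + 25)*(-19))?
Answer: 1/827 ≈ 0.0012092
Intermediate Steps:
1/((-1609 - 1*(-2930)) + (j(0, 1) + 25)*(-19)) = 1/((-1609 - 1*(-2930)) + (√(0² + 1²) + 25)*(-19)) = 1/((-1609 + 2930) + (√(0 + 1) + 25)*(-19)) = 1/(1321 + (√1 + 25)*(-19)) = 1/(1321 + (1 + 25)*(-19)) = 1/(1321 + 26*(-19)) = 1/(1321 - 494) = 1/827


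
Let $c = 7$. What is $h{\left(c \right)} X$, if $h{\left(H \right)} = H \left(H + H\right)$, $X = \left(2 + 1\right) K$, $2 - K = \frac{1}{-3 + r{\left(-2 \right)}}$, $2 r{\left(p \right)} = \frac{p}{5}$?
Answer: $\frac{5439}{8} \approx 679.88$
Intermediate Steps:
$r{\left(p \right)} = \frac{p}{10}$ ($r{\left(p \right)} = \frac{p \frac{1}{5}}{2} = \frac{\frac{1}{5} p}{2} = \frac{p}{10}$)
$K = \frac{37}{16}$ ($K = 2 - \frac{1}{-3 + \frac{1}{10} \left(-2\right)} = 2 - \frac{1}{-3 - \frac{1}{5}} = 2 - \frac{1}{- \frac{16}{5}} = 2 - - \frac{5}{16} = 2 + \frac{5}{16} = \frac{37}{16} \approx 2.3125$)
$X = \frac{111}{16}$ ($X = \left(2 + 1\right) \frac{37}{16} = 3 \cdot \frac{37}{16} = \frac{111}{16} \approx 6.9375$)
$h{\left(H \right)} = 2 H^{2}$ ($h{\left(H \right)} = H 2 H = 2 H^{2}$)
$h{\left(c \right)} X = 2 \cdot 7^{2} \cdot \frac{111}{16} = 2 \cdot 49 \cdot \frac{111}{16} = 98 \cdot \frac{111}{16} = \frac{5439}{8}$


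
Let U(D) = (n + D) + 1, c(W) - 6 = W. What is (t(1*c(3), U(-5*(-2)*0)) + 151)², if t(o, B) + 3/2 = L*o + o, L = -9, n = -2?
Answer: 24025/4 ≈ 6006.3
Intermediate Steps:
c(W) = 6 + W
U(D) = -1 + D (U(D) = (-2 + D) + 1 = -1 + D)
t(o, B) = -3/2 - 8*o (t(o, B) = -3/2 + (-9*o + o) = -3/2 - 8*o)
(t(1*c(3), U(-5*(-2)*0)) + 151)² = ((-3/2 - 8*(6 + 3)) + 151)² = ((-3/2 - 8*9) + 151)² = ((-3/2 - 72) + 151)² = (-147/2 + 151)² = (155/2)² = 24025/4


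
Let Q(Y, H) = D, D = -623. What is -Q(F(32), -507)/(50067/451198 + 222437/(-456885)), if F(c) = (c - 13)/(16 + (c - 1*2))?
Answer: -1061394278490/640398911 ≈ -1657.4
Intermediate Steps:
F(c) = (-13 + c)/(14 + c) (F(c) = (-13 + c)/(16 + (c - 2)) = (-13 + c)/(16 + (-2 + c)) = (-13 + c)/(14 + c))
Q(Y, H) = -623
-Q(F(32), -507)/(50067/451198 + 222437/(-456885)) = -(-623)/(50067/451198 + 222437/(-456885)) = -(-623)/(50067*(1/451198) + 222437*(-1/456885)) = -(-623)/(50067/451198 - 222437/456885) = -(-623)/(-640398911/1703682630) = -(-623)*(-1703682630)/640398911 = -1*1061394278490/640398911 = -1061394278490/640398911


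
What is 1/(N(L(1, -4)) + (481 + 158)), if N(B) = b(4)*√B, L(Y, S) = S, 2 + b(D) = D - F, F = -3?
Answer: 639/408421 - 10*I/408421 ≈ 0.0015646 - 2.4485e-5*I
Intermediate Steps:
b(D) = 1 + D (b(D) = -2 + (D - 1*(-3)) = -2 + (D + 3) = -2 + (3 + D) = 1 + D)
N(B) = 5*√B (N(B) = (1 + 4)*√B = 5*√B)
1/(N(L(1, -4)) + (481 + 158)) = 1/(5*√(-4) + (481 + 158)) = 1/(5*(2*I) + 639) = 1/(10*I + 639) = 1/(639 + 10*I) = (639 - 10*I)/408421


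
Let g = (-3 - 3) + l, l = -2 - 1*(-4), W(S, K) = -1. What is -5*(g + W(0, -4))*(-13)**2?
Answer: 4225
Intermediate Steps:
l = 2 (l = -2 + 4 = 2)
g = -4 (g = (-3 - 3) + 2 = -6 + 2 = -4)
-5*(g + W(0, -4))*(-13)**2 = -5*(-4 - 1)*(-13)**2 = -5*(-5)*169 = 25*169 = 4225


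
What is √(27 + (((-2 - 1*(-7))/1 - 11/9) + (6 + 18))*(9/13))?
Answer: √7813/13 ≈ 6.7993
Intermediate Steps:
√(27 + (((-2 - 1*(-7))/1 - 11/9) + (6 + 18))*(9/13)) = √(27 + (((-2 + 7)*1 - 11*⅑) + 24)*(9*(1/13))) = √(27 + ((5*1 - 11/9) + 24)*(9/13)) = √(27 + ((5 - 11/9) + 24)*(9/13)) = √(27 + (34/9 + 24)*(9/13)) = √(27 + (250/9)*(9/13)) = √(27 + 250/13) = √(601/13) = √7813/13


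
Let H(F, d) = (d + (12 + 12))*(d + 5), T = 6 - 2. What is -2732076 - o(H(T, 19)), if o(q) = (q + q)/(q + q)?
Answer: -2732077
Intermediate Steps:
T = 4
H(F, d) = (5 + d)*(24 + d) (H(F, d) = (d + 24)*(5 + d) = (24 + d)*(5 + d) = (5 + d)*(24 + d))
o(q) = 1 (o(q) = (2*q)/((2*q)) = (2*q)*(1/(2*q)) = 1)
-2732076 - o(H(T, 19)) = -2732076 - 1*1 = -2732076 - 1 = -2732077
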